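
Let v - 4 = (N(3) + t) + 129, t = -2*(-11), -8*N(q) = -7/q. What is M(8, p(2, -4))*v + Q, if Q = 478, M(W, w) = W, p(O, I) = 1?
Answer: 5161/3 ≈ 1720.3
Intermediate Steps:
N(q) = 7/(8*q) (N(q) = -(-7)/(8*q) = 7/(8*q))
t = 22
v = 3727/24 (v = 4 + (((7/8)/3 + 22) + 129) = 4 + (((7/8)*(1/3) + 22) + 129) = 4 + ((7/24 + 22) + 129) = 4 + (535/24 + 129) = 4 + 3631/24 = 3727/24 ≈ 155.29)
M(8, p(2, -4))*v + Q = 8*(3727/24) + 478 = 3727/3 + 478 = 5161/3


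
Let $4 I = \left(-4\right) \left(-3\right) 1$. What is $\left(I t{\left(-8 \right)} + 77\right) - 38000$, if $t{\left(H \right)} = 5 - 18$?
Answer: $-37962$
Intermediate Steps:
$t{\left(H \right)} = -13$ ($t{\left(H \right)} = 5 - 18 = -13$)
$I = 3$ ($I = \frac{\left(-4\right) \left(-3\right) 1}{4} = \frac{12 \cdot 1}{4} = \frac{1}{4} \cdot 12 = 3$)
$\left(I t{\left(-8 \right)} + 77\right) - 38000 = \left(3 \left(-13\right) + 77\right) - 38000 = \left(-39 + 77\right) - 38000 = 38 - 38000 = -37962$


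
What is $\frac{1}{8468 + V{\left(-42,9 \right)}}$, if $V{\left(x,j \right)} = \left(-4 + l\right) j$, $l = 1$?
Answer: $\frac{1}{8441} \approx 0.00011847$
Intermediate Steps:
$V{\left(x,j \right)} = - 3 j$ ($V{\left(x,j \right)} = \left(-4 + 1\right) j = - 3 j$)
$\frac{1}{8468 + V{\left(-42,9 \right)}} = \frac{1}{8468 - 27} = \frac{1}{8441}$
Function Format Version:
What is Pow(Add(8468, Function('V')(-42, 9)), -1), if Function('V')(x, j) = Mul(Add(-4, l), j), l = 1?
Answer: Rational(1, 8441) ≈ 0.00011847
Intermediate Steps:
Function('V')(x, j) = Mul(-3, j) (Function('V')(x, j) = Mul(Add(-4, 1), j) = Mul(-3, j))
Pow(Add(8468, Function('V')(-42, 9)), -1) = Pow(Add(8468, Mul(-3, 9)), -1) = Pow(Add(8468, -27), -1) = Pow(8441, -1) = Rational(1, 8441)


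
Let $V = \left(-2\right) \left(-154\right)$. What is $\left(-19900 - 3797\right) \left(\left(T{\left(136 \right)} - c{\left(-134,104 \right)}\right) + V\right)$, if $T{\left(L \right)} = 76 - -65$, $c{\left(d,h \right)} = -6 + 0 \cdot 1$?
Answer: $-10782135$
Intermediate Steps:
$V = 308$
$c{\left(d,h \right)} = -6$ ($c{\left(d,h \right)} = -6 + 0 = -6$)
$T{\left(L \right)} = 141$ ($T{\left(L \right)} = 76 + 65 = 141$)
$\left(-19900 - 3797\right) \left(\left(T{\left(136 \right)} - c{\left(-134,104 \right)}\right) + V\right) = \left(-19900 - 3797\right) \left(\left(141 - -6\right) + 308\right) = - 23697 \left(\left(141 + 6\right) + 308\right) = - 23697 \left(147 + 308\right) = \left(-23697\right) 455 = -10782135$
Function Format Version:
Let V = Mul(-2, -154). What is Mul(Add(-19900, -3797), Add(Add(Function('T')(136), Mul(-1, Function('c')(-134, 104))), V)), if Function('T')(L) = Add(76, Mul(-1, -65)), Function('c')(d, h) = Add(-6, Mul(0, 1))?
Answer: -10782135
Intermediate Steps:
V = 308
Function('c')(d, h) = -6 (Function('c')(d, h) = Add(-6, 0) = -6)
Function('T')(L) = 141 (Function('T')(L) = Add(76, 65) = 141)
Mul(Add(-19900, -3797), Add(Add(Function('T')(136), Mul(-1, Function('c')(-134, 104))), V)) = Mul(Add(-19900, -3797), Add(Add(141, Mul(-1, -6)), 308)) = Mul(-23697, Add(Add(141, 6), 308)) = Mul(-23697, Add(147, 308)) = Mul(-23697, 455) = -10782135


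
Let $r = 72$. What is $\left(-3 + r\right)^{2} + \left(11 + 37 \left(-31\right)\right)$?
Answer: $3625$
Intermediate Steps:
$\left(-3 + r\right)^{2} + \left(11 + 37 \left(-31\right)\right) = \left(-3 + 72\right)^{2} + \left(11 + 37 \left(-31\right)\right) = 69^{2} + \left(11 - 1147\right) = 4761 - 1136 = 3625$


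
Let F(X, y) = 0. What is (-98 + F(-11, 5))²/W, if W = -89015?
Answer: -9604/89015 ≈ -0.10789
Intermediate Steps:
(-98 + F(-11, 5))²/W = (-98 + 0)²/(-89015) = (-98)²*(-1/89015) = 9604*(-1/89015) = -9604/89015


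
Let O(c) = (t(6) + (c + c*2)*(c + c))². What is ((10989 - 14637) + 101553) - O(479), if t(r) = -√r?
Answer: -1895154111417 + 2753292*√6 ≈ -1.8951e+12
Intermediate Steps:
O(c) = (-√6 + 6*c²)² (O(c) = (-√6 + (c + c*2)*(c + c))² = (-√6 + (c + 2*c)*(2*c))² = (-√6 + (3*c)*(2*c))² = (-√6 + 6*c²)²)
((10989 - 14637) + 101553) - O(479) = ((10989 - 14637) + 101553) - (-√6 + 6*479²)² = (-3648 + 101553) - (-√6 + 6*229441)² = 97905 - (-√6 + 1376646)² = 97905 - (1376646 - √6)²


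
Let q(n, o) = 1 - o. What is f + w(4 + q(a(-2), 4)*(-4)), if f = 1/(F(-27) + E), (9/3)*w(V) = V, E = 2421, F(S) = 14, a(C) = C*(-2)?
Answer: 38963/7305 ≈ 5.3337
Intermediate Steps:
a(C) = -2*C
w(V) = V/3
f = 1/2435 (f = 1/(14 + 2421) = 1/2435 ≈ 0.00041068)
f + w(4 + q(a(-2), 4)*(-4)) = 1/2435 + (4 + (1 - 1*4)*(-4))/3 = 1/2435 + (4 + (1 - 4)*(-4))/3 = 1/2435 + (4 - 3*(-4))/3 = 1/2435 + (4 + 12)/3 = 1/2435 + (1/3)*16 = 1/2435 + 16/3 = 38963/7305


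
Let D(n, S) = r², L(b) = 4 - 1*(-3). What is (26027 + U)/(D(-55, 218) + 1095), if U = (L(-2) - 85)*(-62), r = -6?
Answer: 30863/1131 ≈ 27.288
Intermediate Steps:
L(b) = 7 (L(b) = 4 + 3 = 7)
U = 4836 (U = (7 - 85)*(-62) = -78*(-62) = 4836)
D(n, S) = 36 (D(n, S) = (-6)² = 36)
(26027 + U)/(D(-55, 218) + 1095) = (26027 + 4836)/(36 + 1095) = 30863/1131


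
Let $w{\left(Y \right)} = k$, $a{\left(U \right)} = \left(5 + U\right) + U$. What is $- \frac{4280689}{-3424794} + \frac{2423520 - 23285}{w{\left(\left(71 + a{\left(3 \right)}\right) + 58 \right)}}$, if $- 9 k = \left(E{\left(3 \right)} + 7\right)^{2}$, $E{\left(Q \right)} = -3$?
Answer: $- \frac{36991362674143}{27398352} \approx -1.3501 \cdot 10^{6}$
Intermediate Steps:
$a{\left(U \right)} = 5 + 2 U$
$k = - \frac{16}{9}$ ($k = - \frac{\left(-3 + 7\right)^{2}}{9} = - \frac{4^{2}}{9} = \left(- \frac{1}{9}\right) 16 = - \frac{16}{9} \approx -1.7778$)
$w{\left(Y \right)} = - \frac{16}{9}$
$- \frac{4280689}{-3424794} + \frac{2423520 - 23285}{w{\left(\left(71 + a{\left(3 \right)}\right) + 58 \right)}} = - \frac{4280689}{-3424794} + \frac{2423520 - 23285}{- \frac{16}{9}} = \left(-4280689\right) \left(- \frac{1}{3424794}\right) + 2400235 \left(- \frac{9}{16}\right) = \frac{4280689}{3424794} - \frac{21602115}{16} = - \frac{36991362674143}{27398352}$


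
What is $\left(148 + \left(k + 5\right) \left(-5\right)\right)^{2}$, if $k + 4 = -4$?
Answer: $26569$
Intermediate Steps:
$k = -8$ ($k = -4 - 4 = -8$)
$\left(148 + \left(k + 5\right) \left(-5\right)\right)^{2} = \left(148 + \left(-8 + 5\right) \left(-5\right)\right)^{2} = \left(148 - -15\right)^{2} = \left(148 + 15\right)^{2} = 163^{2} = 26569$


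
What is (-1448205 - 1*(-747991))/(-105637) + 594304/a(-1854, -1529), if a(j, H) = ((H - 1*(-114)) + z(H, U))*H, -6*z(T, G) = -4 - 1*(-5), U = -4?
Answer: 193211807266/27988930607 ≈ 6.9032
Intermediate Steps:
z(T, G) = -⅙ (z(T, G) = -(-4 - 1*(-5))/6 = -(-4 + 5)/6 = -⅙*1 = -⅙)
a(j, H) = H*(683/6 + H) (a(j, H) = ((H - 1*(-114)) - ⅙)*H = ((H + 114) - ⅙)*H = ((114 + H) - ⅙)*H = (683/6 + H)*H = H*(683/6 + H))
(-1448205 - 1*(-747991))/(-105637) + 594304/a(-1854, -1529) = (-1448205 - 1*(-747991))/(-105637) + 594304/(((⅙)*(-1529)*(683 + 6*(-1529)))) = (-1448205 + 747991)*(-1/105637) + 594304/(((⅙)*(-1529)*(683 - 9174))) = -700214*(-1/105637) + 594304/(((⅙)*(-1529)*(-8491))) = 700214/105637 + 594304/(12982739/6) = 700214/105637 + 594304*(6/12982739) = 700214/105637 + 3565824/12982739 = 193211807266/27988930607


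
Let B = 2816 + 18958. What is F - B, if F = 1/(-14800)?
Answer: -322255201/14800 ≈ -21774.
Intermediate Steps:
F = -1/14800 ≈ -6.7568e-5
B = 21774
F - B = -1/14800 - 1*21774 = -1/14800 - 21774 = -322255201/14800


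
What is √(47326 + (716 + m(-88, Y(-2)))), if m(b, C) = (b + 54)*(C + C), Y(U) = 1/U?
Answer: 2*√12019 ≈ 219.26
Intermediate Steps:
m(b, C) = 2*C*(54 + b) (m(b, C) = (54 + b)*(2*C) = 2*C*(54 + b))
√(47326 + (716 + m(-88, Y(-2)))) = √(47326 + (716 + 2*(54 - 88)/(-2))) = √(47326 + (716 + 2*(-½)*(-34))) = √(47326 + (716 + 34)) = √(47326 + 750) = √48076 = 2*√12019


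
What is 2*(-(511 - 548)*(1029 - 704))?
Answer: 24050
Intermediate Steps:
2*(-(511 - 548)*(1029 - 704)) = 2*(-(-37)*325) = 2*(-1*(-12025)) = 2*12025 = 24050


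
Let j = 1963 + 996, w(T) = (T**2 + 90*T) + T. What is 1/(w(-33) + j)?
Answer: 1/1045 ≈ 0.00095694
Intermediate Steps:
w(T) = T**2 + 91*T
j = 2959
1/(w(-33) + j) = 1/(-33*(91 - 33) + 2959) = 1/(-33*58 + 2959) = 1/(-1914 + 2959) = 1/1045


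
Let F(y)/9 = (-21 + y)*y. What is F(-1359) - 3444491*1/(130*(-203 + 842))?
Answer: 1402116810109/83070 ≈ 1.6879e+7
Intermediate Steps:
F(y) = 9*y*(-21 + y) (F(y) = 9*((-21 + y)*y) = 9*(y*(-21 + y)) = 9*y*(-21 + y))
F(-1359) - 3444491*1/(130*(-203 + 842)) = 9*(-1359)*(-21 - 1359) - 3444491*1/(130*(-203 + 842)) = 9*(-1359)*(-1380) - 3444491/(130*639) = 16878780 - 3444491/83070 = 1402116810109/83070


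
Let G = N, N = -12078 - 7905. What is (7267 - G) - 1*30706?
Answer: -3456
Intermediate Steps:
N = -19983
G = -19983
(7267 - G) - 1*30706 = (7267 - 1*(-19983)) - 1*30706 = (7267 + 19983) - 30706 = 27250 - 30706 = -3456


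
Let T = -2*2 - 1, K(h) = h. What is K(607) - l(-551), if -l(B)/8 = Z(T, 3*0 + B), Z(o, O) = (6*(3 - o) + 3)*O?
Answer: -224201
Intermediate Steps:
T = -5 (T = -4 - 1 = -5)
Z(o, O) = O*(21 - 6*o) (Z(o, O) = ((18 - 6*o) + 3)*O = (21 - 6*o)*O = O*(21 - 6*o))
l(B) = -408*B (l(B) = -24*(3*0 + B)*(7 - 2*(-5)) = -24*(0 + B)*(7 + 10) = -24*B*17 = -408*B)
K(607) - l(-551) = 607 - (-408)*(-551) = 607 - 1*224808 = 607 - 224808 = -224201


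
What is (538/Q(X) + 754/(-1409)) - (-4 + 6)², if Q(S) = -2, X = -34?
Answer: -385411/1409 ≈ -273.54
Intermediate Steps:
(538/Q(X) + 754/(-1409)) - (-4 + 6)² = (538/(-2) + 754/(-1409)) - (-4 + 6)² = (538*(-½) + 754*(-1/1409)) - 1*2² = (-269 - 754/1409) - 1*4 = -379775/1409 - 4 = -385411/1409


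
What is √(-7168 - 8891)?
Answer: I*√16059 ≈ 126.72*I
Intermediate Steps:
√(-7168 - 8891) = √(-16059) = I*√16059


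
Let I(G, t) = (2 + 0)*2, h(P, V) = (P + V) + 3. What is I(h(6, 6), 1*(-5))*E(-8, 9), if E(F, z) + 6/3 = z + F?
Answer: -4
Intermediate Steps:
E(F, z) = -2 + F + z (E(F, z) = -2 + (z + F) = -2 + (F + z) = -2 + F + z)
h(P, V) = 3 + P + V
I(G, t) = 4 (I(G, t) = 2*2 = 4)
I(h(6, 6), 1*(-5))*E(-8, 9) = 4*(-2 - 8 + 9) = 4*(-1) = -4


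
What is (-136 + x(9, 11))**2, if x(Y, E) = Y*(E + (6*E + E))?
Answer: 430336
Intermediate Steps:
x(Y, E) = 8*E*Y (x(Y, E) = Y*(E + 7*E) = Y*(8*E) = 8*E*Y)
(-136 + x(9, 11))**2 = (-136 + 8*11*9)**2 = (-136 + 792)**2 = 656**2 = 430336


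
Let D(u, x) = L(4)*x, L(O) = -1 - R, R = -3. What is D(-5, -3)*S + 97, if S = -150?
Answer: 997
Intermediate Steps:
L(O) = 2 (L(O) = -1 - 1*(-3) = -1 + 3 = 2)
D(u, x) = 2*x
D(-5, -3)*S + 97 = (2*(-3))*(-150) + 97 = -6*(-150) + 97 = 900 + 97 = 997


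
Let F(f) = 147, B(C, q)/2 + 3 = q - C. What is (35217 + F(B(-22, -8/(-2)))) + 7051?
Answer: 42415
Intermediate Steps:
B(C, q) = -6 - 2*C + 2*q (B(C, q) = -6 + 2*(q - C) = -6 + (-2*C + 2*q) = -6 - 2*C + 2*q)
(35217 + F(B(-22, -8/(-2)))) + 7051 = (35217 + 147) + 7051 = 35364 + 7051 = 42415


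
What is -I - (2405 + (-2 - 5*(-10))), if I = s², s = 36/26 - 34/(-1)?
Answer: -626157/169 ≈ -3705.1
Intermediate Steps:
s = 460/13 (s = 36*(1/26) - 34*(-1) = 18/13 + 34 = 460/13 ≈ 35.385)
I = 211600/169 (I = (460/13)² = 211600/169 ≈ 1252.1)
-I - (2405 + (-2 - 5*(-10))) = -1*211600/169 - (2405 + (-2 - 5*(-10))) = -211600/169 - (2405 + (-2 + 50)) = -211600/169 - (2405 + 48) = -211600/169 - 1*2453 = -211600/169 - 2453 = -626157/169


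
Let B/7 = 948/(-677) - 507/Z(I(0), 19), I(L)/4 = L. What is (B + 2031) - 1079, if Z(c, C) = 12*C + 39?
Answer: 55969361/60253 ≈ 928.91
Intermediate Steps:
I(L) = 4*L
Z(c, C) = 39 + 12*C
B = -1391495/60253 (B = 7*(948/(-677) - 507/(39 + 12*19)) = 7*(948*(-1/677) - 507/(39 + 228)) = 7*(-948/677 - 507/267) = 7*(-948/677 - 507*1/267) = 7*(-948/677 - 169/89) = 7*(-198785/60253) = -1391495/60253 ≈ -23.094)
(B + 2031) - 1079 = (-1391495/60253 + 2031) - 1079 = 120982348/60253 - 1079 = 55969361/60253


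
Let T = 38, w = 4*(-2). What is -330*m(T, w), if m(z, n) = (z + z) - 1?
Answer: -24750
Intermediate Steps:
w = -8
m(z, n) = -1 + 2*z (m(z, n) = 2*z - 1 = -1 + 2*z)
-330*m(T, w) = -330*(-1 + 2*38) = -330*(-1 + 76) = -330*75 = -24750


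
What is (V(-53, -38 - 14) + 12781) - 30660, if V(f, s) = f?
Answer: -17932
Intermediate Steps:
(V(-53, -38 - 14) + 12781) - 30660 = (-53 + 12781) - 30660 = 12728 - 30660 = -17932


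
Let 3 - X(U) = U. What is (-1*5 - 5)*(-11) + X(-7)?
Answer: 120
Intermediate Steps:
X(U) = 3 - U
(-1*5 - 5)*(-11) + X(-7) = (-1*5 - 5)*(-11) + (3 - 1*(-7)) = (-5 - 5)*(-11) + (3 + 7) = -10*(-11) + 10 = 110 + 10 = 120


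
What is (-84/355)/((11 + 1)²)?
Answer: -7/4260 ≈ -0.0016432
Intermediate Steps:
(-84/355)/((11 + 1)²) = (-84*1/355)/(12²) = -84/355/144 = -84/355*1/144 = -7/4260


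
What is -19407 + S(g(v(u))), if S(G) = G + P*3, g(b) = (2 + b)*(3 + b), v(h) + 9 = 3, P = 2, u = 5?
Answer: -19389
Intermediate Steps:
v(h) = -6 (v(h) = -9 + 3 = -6)
S(G) = 6 + G (S(G) = G + 2*3 = G + 6 = 6 + G)
-19407 + S(g(v(u))) = -19407 + (6 + (6 + (-6)² + 5*(-6))) = -19407 + (6 + (6 + 36 - 30)) = -19407 + (6 + 12) = -19407 + 18 = -19389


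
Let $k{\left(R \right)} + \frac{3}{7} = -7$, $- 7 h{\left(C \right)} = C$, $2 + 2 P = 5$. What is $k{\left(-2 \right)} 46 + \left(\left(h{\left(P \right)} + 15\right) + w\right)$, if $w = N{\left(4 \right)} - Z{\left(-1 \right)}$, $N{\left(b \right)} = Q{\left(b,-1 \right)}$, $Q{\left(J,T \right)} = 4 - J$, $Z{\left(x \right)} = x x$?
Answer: $- \frac{4591}{14} \approx -327.93$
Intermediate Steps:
$Z{\left(x \right)} = x^{2}$
$N{\left(b \right)} = 4 - b$
$P = \frac{3}{2}$ ($P = -1 + \frac{1}{2} \cdot 5 = -1 + \frac{5}{2} = \frac{3}{2} \approx 1.5$)
$h{\left(C \right)} = - \frac{C}{7}$
$k{\left(R \right)} = - \frac{52}{7}$ ($k{\left(R \right)} = - \frac{3}{7} - 7 = - \frac{52}{7}$)
$w = -1$ ($w = \left(4 - 4\right) - \left(-1\right)^{2} = \left(4 - 4\right) - 1 = 0 - 1 = -1$)
$k{\left(-2 \right)} 46 + \left(\left(h{\left(P \right)} + 15\right) + w\right) = \left(- \frac{52}{7}\right) 46 + \left(\left(\left(- \frac{1}{7}\right) \frac{3}{2} + 15\right) - 1\right) = - \frac{2392}{7} + \left(\left(- \frac{3}{14} + 15\right) - 1\right) = - \frac{2392}{7} + \left(\frac{207}{14} - 1\right) = - \frac{2392}{7} + \frac{193}{14} = - \frac{4591}{14}$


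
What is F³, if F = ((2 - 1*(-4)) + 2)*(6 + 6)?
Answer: 884736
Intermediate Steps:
F = 96 (F = ((2 + 4) + 2)*12 = (6 + 2)*12 = 8*12 = 96)
F³ = 96³ = 884736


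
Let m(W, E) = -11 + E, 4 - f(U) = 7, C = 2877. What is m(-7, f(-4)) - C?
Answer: -2891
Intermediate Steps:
f(U) = -3 (f(U) = 4 - 1*7 = 4 - 7 = -3)
m(-7, f(-4)) - C = (-11 - 3) - 1*2877 = -14 - 2877 = -2891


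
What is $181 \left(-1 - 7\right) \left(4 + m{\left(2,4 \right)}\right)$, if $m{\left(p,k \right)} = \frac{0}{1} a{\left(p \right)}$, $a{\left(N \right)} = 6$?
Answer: $-5792$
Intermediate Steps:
$m{\left(p,k \right)} = 0$ ($m{\left(p,k \right)} = \frac{0}{1} \cdot 6 = 0 \cdot 1 \cdot 6 = 0 \cdot 6 = 0$)
$181 \left(-1 - 7\right) \left(4 + m{\left(2,4 \right)}\right) = 181 \left(-1 - 7\right) \left(4 + 0\right) = 181 \left(\left(-8\right) 4\right) = 181 \left(-32\right) = -5792$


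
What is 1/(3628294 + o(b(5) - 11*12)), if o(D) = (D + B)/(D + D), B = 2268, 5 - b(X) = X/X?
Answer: 64/232210281 ≈ 2.7561e-7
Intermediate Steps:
b(X) = 4 (b(X) = 5 - X/X = 5 - 1*1 = 5 - 1 = 4)
o(D) = (2268 + D)/(2*D) (o(D) = (D + 2268)/(D + D) = (2268 + D)/((2*D)) = (2268 + D)*(1/(2*D)) = (2268 + D)/(2*D))
1/(3628294 + o(b(5) - 11*12)) = 1/(3628294 + (2268 + (4 - 11*12))/(2*(4 - 11*12))) = 1/(3628294 + (2268 + (4 - 132))/(2*(4 - 132))) = 1/(3628294 + (1/2)*(2268 - 128)/(-128)) = 1/(3628294 + (1/2)*(-1/128)*2140) = 1/(3628294 - 535/64) = 1/(232210281/64) = 64/232210281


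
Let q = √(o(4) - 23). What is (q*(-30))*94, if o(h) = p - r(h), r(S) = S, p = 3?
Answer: -5640*I*√6 ≈ -13815.0*I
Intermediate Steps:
o(h) = 3 - h
q = 2*I*√6 (q = √((3 - 1*4) - 23) = √((3 - 4) - 23) = √(-1 - 23) = √(-24) = 2*I*√6 ≈ 4.899*I)
(q*(-30))*94 = ((2*I*√6)*(-30))*94 = -60*I*√6*94 = -5640*I*√6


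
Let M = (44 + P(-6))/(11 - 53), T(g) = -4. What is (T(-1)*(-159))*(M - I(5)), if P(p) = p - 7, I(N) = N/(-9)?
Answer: -2438/21 ≈ -116.10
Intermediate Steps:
I(N) = -N/9 (I(N) = N*(-1/9) = -N/9)
P(p) = -7 + p
M = -31/42 (M = (44 + (-7 - 6))/(11 - 53) = (44 - 13)/(-42) = 31*(-1/42) = -31/42 ≈ -0.73810)
(T(-1)*(-159))*(M - I(5)) = (-4*(-159))*(-31/42 - (-1)*5/9) = 636*(-31/42 - 1*(-5/9)) = 636*(-31/42 + 5/9) = 636*(-23/126) = -2438/21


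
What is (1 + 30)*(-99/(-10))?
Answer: 3069/10 ≈ 306.90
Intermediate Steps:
(1 + 30)*(-99/(-10)) = 31*(-99*(-1/10)) = 31*(99/10) = 3069/10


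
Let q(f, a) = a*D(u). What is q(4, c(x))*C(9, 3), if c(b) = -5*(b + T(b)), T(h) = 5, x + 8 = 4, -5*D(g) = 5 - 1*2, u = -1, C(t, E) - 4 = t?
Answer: 39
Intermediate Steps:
C(t, E) = 4 + t
D(g) = -3/5 (D(g) = -(5 - 1*2)/5 = -(5 - 2)/5 = -1/5*3 = -3/5)
x = -4 (x = -8 + 4 = -4)
c(b) = -25 - 5*b (c(b) = -5*(b + 5) = -5*(5 + b) = -25 - 5*b)
q(f, a) = -3*a/5 (q(f, a) = a*(-3/5) = -3*a/5)
q(4, c(x))*C(9, 3) = (-3*(-25 - 5*(-4))/5)*(4 + 9) = -3*(-25 + 20)/5*13 = -3/5*(-5)*13 = 3*13 = 39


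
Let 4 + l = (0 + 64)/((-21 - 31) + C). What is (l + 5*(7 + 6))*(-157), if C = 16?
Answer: -83681/9 ≈ -9297.9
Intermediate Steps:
l = -52/9 (l = -4 + (0 + 64)/((-21 - 31) + 16) = -4 + 64/(-52 + 16) = -4 + 64/(-36) = -4 + 64*(-1/36) = -4 - 16/9 = -52/9 ≈ -5.7778)
(l + 5*(7 + 6))*(-157) = (-52/9 + 5*(7 + 6))*(-157) = (-52/9 + 5*13)*(-157) = (-52/9 + 65)*(-157) = (533/9)*(-157) = -83681/9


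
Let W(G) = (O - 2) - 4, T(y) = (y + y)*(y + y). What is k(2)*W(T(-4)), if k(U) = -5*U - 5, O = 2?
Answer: 60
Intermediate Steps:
T(y) = 4*y² (T(y) = (2*y)*(2*y) = 4*y²)
k(U) = -5 - 5*U
W(G) = -4 (W(G) = (2 - 2) - 4 = 0 - 4 = -4)
k(2)*W(T(-4)) = (-5 - 5*2)*(-4) = (-5 - 10)*(-4) = -15*(-4) = 60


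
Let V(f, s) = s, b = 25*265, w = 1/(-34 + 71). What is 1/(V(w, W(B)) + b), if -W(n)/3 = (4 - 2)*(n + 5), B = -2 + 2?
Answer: 1/6595 ≈ 0.00015163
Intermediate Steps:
w = 1/37 ≈ 0.027027
B = 0
b = 6625
W(n) = -30 - 6*n (W(n) = -3*(4 - 2)*(n + 5) = -6*(5 + n) = -3*(10 + 2*n) = -30 - 6*n)
1/(V(w, W(B)) + b) = 1/((-30 - 6*0) + 6625) = 1/((-30 + 0) + 6625) = 1/(-30 + 6625) = 1/6595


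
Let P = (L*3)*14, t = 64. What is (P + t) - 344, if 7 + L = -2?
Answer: -658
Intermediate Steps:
L = -9 (L = -7 - 2 = -9)
P = -378 (P = -9*3*14 = -27*14 = -378)
(P + t) - 344 = (-378 + 64) - 344 = -314 - 344 = -658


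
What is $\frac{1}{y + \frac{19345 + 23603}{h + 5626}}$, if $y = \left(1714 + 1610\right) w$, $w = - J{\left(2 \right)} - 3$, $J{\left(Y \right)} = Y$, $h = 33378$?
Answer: $- \frac{9751}{162050883} \approx -6.0172 \cdot 10^{-5}$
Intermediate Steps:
$w = -5$ ($w = \left(-1\right) 2 - 3 = -2 - 3 = -5$)
$y = -16620$ ($y = \left(1714 + 1610\right) \left(-5\right) = 3324 \left(-5\right) = -16620$)
$\frac{1}{y + \frac{19345 + 23603}{h + 5626}} = \frac{1}{-16620 + \frac{19345 + 23603}{33378 + 5626}} = \frac{1}{-16620 + \frac{42948}{39004}} = \frac{1}{-16620 + 42948 \cdot \frac{1}{39004}} = \frac{1}{-16620 + \frac{10737}{9751}} = \frac{1}{- \frac{162050883}{9751}} = - \frac{9751}{162050883}$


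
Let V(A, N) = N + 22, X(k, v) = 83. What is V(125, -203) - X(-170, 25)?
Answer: -264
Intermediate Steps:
V(A, N) = 22 + N
V(125, -203) - X(-170, 25) = (22 - 203) - 1*83 = -181 - 83 = -264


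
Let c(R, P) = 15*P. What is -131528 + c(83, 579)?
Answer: -122843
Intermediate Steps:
-131528 + c(83, 579) = -131528 + 15*579 = -131528 + 8685 = -122843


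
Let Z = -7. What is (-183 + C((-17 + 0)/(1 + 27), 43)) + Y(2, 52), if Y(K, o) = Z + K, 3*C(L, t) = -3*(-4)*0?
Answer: -188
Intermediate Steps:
C(L, t) = 0 (C(L, t) = (-3*(-4)*0)/3 = (12*0)/3 = (1/3)*0 = 0)
Y(K, o) = -7 + K
(-183 + C((-17 + 0)/(1 + 27), 43)) + Y(2, 52) = (-183 + 0) + (-7 + 2) = -183 - 5 = -188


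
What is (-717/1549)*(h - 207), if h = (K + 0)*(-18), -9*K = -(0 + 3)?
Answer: 152721/1549 ≈ 98.593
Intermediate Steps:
K = ⅓ (K = -(-1)*(0 + 3)/9 = -(-1)*3/9 = -⅑*(-3) = ⅓ ≈ 0.33333)
h = -6 (h = (⅓ + 0)*(-18) = (⅓)*(-18) = -6)
(-717/1549)*(h - 207) = (-717/1549)*(-6 - 207) = -717*1/1549*(-213) = -717/1549*(-213) = 152721/1549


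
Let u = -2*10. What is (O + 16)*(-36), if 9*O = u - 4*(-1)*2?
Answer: -528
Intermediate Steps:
u = -20
O = -4/3 (O = (-20 - 4*(-1)*2)/9 = (-20 + 4*2)/9 = (-20 + 8)/9 = (⅑)*(-12) = -4/3 ≈ -1.3333)
(O + 16)*(-36) = (-4/3 + 16)*(-36) = (44/3)*(-36) = -528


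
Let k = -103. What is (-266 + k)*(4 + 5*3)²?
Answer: -133209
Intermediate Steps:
(-266 + k)*(4 + 5*3)² = (-266 - 103)*(4 + 5*3)² = -369*(4 + 15)² = -369*19² = -369*361 = -133209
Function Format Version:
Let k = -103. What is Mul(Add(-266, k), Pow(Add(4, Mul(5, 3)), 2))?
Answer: -133209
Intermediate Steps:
Mul(Add(-266, k), Pow(Add(4, Mul(5, 3)), 2)) = Mul(Add(-266, -103), Pow(Add(4, Mul(5, 3)), 2)) = Mul(-369, Pow(Add(4, 15), 2)) = Mul(-369, Pow(19, 2)) = Mul(-369, 361) = -133209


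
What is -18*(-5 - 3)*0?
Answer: 0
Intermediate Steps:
-18*(-5 - 3)*0 = -(-144)*0 = -18*0 = 0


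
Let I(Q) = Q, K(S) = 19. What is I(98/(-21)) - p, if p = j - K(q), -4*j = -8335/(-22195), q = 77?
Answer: 768509/53268 ≈ 14.427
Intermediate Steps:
j = -1667/17756 (j = -(-8335)/(4*(-22195)) = -(-8335)*(-1)/(4*22195) = -¼*1667/4439 = -1667/17756 ≈ -0.093884)
p = -339031/17756 (p = -1667/17756 - 1*19 = -1667/17756 - 19 = -339031/17756 ≈ -19.094)
I(98/(-21)) - p = 98/(-21) - 1*(-339031/17756) = 98*(-1/21) + 339031/17756 = -14/3 + 339031/17756 = 768509/53268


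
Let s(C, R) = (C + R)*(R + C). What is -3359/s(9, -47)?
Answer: -3359/1444 ≈ -2.3262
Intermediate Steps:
s(C, R) = (C + R)**2 (s(C, R) = (C + R)*(C + R) = (C + R)**2)
-3359/s(9, -47) = -3359/(9 - 47)**2 = -3359/((-38)**2) = -3359/1444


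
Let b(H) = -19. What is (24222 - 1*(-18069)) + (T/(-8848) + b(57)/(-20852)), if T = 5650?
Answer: 975313531081/23062312 ≈ 42290.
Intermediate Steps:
(24222 - 1*(-18069)) + (T/(-8848) + b(57)/(-20852)) = (24222 - 1*(-18069)) + (5650/(-8848) - 19/(-20852)) = (24222 + 18069) + (5650*(-1/8848) - 19*(-1/20852)) = 42291 + (-2825/4424 + 19/20852) = 42291 - 14705711/23062312 = 975313531081/23062312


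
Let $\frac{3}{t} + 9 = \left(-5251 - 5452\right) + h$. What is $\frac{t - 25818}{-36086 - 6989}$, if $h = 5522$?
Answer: $\frac{44665141}{74519750} \approx 0.59937$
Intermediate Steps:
$t = - \frac{1}{1730}$ ($t = \frac{3}{-9 + \left(\left(-5251 - 5452\right) + 5522\right)} = \frac{3}{-9 + \left(-10703 + 5522\right)} = \frac{3}{-9 - 5181} = \frac{3}{-5190} = 3 \left(- \frac{1}{5190}\right) = - \frac{1}{1730} \approx -0.00057803$)
$\frac{t - 25818}{-36086 - 6989} = \frac{- \frac{1}{1730} - 25818}{-36086 - 6989} = - \frac{44665141}{1730 \left(-43075\right)} = \left(- \frac{44665141}{1730}\right) \left(- \frac{1}{43075}\right) = \frac{44665141}{74519750}$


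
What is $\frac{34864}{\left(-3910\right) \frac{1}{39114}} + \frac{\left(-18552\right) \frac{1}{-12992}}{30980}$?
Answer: $- \frac{6860833542384663}{19671804320} \approx -3.4877 \cdot 10^{5}$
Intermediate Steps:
$\frac{34864}{\left(-3910\right) \frac{1}{39114}} + \frac{\left(-18552\right) \frac{1}{-12992}}{30980} = \frac{34864}{\left(-3910\right) \frac{1}{39114}} + \left(-18552\right) \left(- \frac{1}{12992}\right) \frac{1}{30980} = \frac{34864}{- \frac{1955}{19557}} + \frac{2319}{1624} \cdot \frac{1}{30980} = 34864 \left(- \frac{19557}{1955}\right) + \frac{2319}{50311520} = - \frac{681835248}{1955} + \frac{2319}{50311520} = - \frac{6860833542384663}{19671804320}$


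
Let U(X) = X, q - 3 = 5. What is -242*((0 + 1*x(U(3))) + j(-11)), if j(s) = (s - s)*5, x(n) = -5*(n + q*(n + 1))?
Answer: 42350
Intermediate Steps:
q = 8 (q = 3 + 5 = 8)
x(n) = -40 - 45*n (x(n) = -5*(n + 8*(n + 1)) = -5*(n + 8*(1 + n)) = -5*(n + (8 + 8*n)) = -5*(8 + 9*n) = -40 - 45*n)
j(s) = 0 (j(s) = 0*5 = 0)
-242*((0 + 1*x(U(3))) + j(-11)) = -242*((0 + 1*(-40 - 45*3)) + 0) = -242*((0 + 1*(-40 - 135)) + 0) = -242*((0 + 1*(-175)) + 0) = -242*((0 - 175) + 0) = -242*(-175 + 0) = -242*(-175) = 42350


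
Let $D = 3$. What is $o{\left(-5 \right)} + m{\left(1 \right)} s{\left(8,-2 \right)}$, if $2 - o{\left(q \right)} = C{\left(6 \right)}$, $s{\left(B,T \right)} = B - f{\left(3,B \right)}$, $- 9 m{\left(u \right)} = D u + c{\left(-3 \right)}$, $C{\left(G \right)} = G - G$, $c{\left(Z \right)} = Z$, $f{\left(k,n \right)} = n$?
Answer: $2$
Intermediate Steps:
$C{\left(G \right)} = 0$
$m{\left(u \right)} = \frac{1}{3} - \frac{u}{3}$ ($m{\left(u \right)} = - \frac{3 u - 3}{9} = - \frac{-3 + 3 u}{9} = \frac{1}{3} - \frac{u}{3}$)
$s{\left(B,T \right)} = 0$ ($s{\left(B,T \right)} = B - B = 0$)
$o{\left(q \right)} = 2$ ($o{\left(q \right)} = 2 - 0 = 2 + 0 = 2$)
$o{\left(-5 \right)} + m{\left(1 \right)} s{\left(8,-2 \right)} = 2 + \left(\frac{1}{3} - \frac{1}{3}\right) 0 = 2 + 0 \cdot 0 = 2 + 0 = 2$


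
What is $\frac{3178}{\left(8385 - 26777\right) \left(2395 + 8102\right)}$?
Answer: $- \frac{1589}{96530412} \approx -1.6461 \cdot 10^{-5}$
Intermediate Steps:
$\frac{3178}{\left(8385 - 26777\right) \left(2395 + 8102\right)} = \frac{3178}{\left(-18392\right) 10497} = \frac{3178}{-193060824} = 3178 \left(- \frac{1}{193060824}\right) = - \frac{1589}{96530412}$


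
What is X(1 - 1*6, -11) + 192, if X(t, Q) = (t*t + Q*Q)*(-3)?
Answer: -246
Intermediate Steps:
X(t, Q) = -3*Q**2 - 3*t**2 (X(t, Q) = (t**2 + Q**2)*(-3) = (Q**2 + t**2)*(-3) = -3*Q**2 - 3*t**2)
X(1 - 1*6, -11) + 192 = (-3*(-11)**2 - 3*(1 - 1*6)**2) + 192 = (-3*121 - 3*(1 - 6)**2) + 192 = (-363 - 3*(-5)**2) + 192 = (-363 - 3*25) + 192 = (-363 - 75) + 192 = -438 + 192 = -246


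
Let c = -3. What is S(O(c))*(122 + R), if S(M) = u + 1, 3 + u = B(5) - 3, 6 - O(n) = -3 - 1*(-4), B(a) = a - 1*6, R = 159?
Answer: -1686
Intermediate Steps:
B(a) = -6 + a (B(a) = a - 6 = -6 + a)
O(n) = 5 (O(n) = 6 - (-3 - 1*(-4)) = 6 - (-3 + 4) = 6 - 1*1 = 6 - 1 = 5)
u = -7 (u = -3 + ((-6 + 5) - 3) = -3 + (-1 - 3) = -3 - 4 = -7)
S(M) = -6 (S(M) = -7 + 1 = -6)
S(O(c))*(122 + R) = -6*(122 + 159) = -6*281 = -1686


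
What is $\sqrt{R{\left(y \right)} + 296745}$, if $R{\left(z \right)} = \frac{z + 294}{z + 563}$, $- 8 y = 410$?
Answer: $\frac{\sqrt{1243425557342}}{2047} \approx 544.74$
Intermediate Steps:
$y = - \frac{205}{4}$ ($y = \left(- \frac{1}{8}\right) 410 = - \frac{205}{4} \approx -51.25$)
$R{\left(z \right)} = \frac{294 + z}{563 + z}$
$\sqrt{R{\left(y \right)} + 296745} = \sqrt{\frac{294 - \frac{205}{4}}{563 - \frac{205}{4}} + 296745} = \sqrt{\frac{1}{\frac{2047}{4}} \cdot \frac{971}{4} + 296745} = \sqrt{\frac{4}{2047} \cdot \frac{971}{4} + 296745} = \sqrt{\frac{971}{2047} + 296745} = \sqrt{\frac{607437986}{2047}} = \frac{\sqrt{1243425557342}}{2047}$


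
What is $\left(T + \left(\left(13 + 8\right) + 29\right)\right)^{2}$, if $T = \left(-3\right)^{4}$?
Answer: $17161$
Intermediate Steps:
$T = 81$
$\left(T + \left(\left(13 + 8\right) + 29\right)\right)^{2} = \left(81 + \left(\left(13 + 8\right) + 29\right)\right)^{2} = \left(81 + \left(21 + 29\right)\right)^{2} = \left(81 + 50\right)^{2} = 131^{2} = 17161$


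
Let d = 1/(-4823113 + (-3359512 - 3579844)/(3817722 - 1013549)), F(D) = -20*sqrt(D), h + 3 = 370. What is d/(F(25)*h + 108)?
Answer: 2804173/494901318149003760 ≈ 5.6661e-12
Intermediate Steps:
h = 367 (h = -3 + 370 = 367)
d = -2804173/13524850189905 (d = 1/(-4823113 - 6939356/2804173) = 1/(-13524850189905/2804173) = -2804173/13524850189905 ≈ -2.0733e-7)
d/(F(25)*h + 108) = -2804173/(13524850189905*(-20*sqrt(25)*367 + 108)) = -2804173/(13524850189905*(-20*5*367 + 108)) = -2804173/(13524850189905*(-100*367 + 108)) = -2804173/(13524850189905*(-36700 + 108)) = -2804173/13524850189905/(-36592) = -2804173/13524850189905*(-1/36592) = 2804173/494901318149003760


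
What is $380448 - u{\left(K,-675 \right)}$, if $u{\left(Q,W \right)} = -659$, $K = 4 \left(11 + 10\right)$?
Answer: $381107$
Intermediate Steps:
$K = 84$ ($K = 4 \cdot 21 = 84$)
$380448 - u{\left(K,-675 \right)} = 380448 - -659 = 380448 + 659 = 381107$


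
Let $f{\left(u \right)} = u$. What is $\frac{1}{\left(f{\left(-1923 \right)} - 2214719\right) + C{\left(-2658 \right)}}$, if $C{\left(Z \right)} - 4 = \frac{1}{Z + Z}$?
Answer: $- \frac{5316}{11783647609} \approx -4.5113 \cdot 10^{-7}$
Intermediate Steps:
$C{\left(Z \right)} = 4 + \frac{1}{2 Z}$ ($C{\left(Z \right)} = 4 + \frac{1}{Z + Z} = 4 + \frac{1}{2 Z}$)
$\frac{1}{\left(f{\left(-1923 \right)} - 2214719\right) + C{\left(-2658 \right)}} = \frac{1}{\left(-1923 - 2214719\right) + \left(4 + \frac{1}{2 \left(-2658\right)}\right)} = \frac{1}{-2216642 + \left(4 + \frac{1}{2} \left(- \frac{1}{2658}\right)\right)} = \frac{1}{-2216642 + \left(4 - \frac{1}{5316}\right)} = \frac{1}{-2216642 + \frac{21263}{5316}} = \frac{1}{- \frac{11783647609}{5316}} = - \frac{5316}{11783647609}$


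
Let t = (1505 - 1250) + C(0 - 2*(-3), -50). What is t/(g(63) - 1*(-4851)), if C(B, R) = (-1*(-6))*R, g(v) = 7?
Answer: -45/4858 ≈ -0.0092631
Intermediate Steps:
C(B, R) = 6*R
t = -45 (t = (1505 - 1250) + 6*(-50) = 255 - 300 = -45)
t/(g(63) - 1*(-4851)) = -45/(7 - 1*(-4851)) = -45/(7 + 4851) = -45/4858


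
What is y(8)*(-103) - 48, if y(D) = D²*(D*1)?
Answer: -52784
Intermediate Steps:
y(D) = D³ (y(D) = D²*D = D³)
y(8)*(-103) - 48 = 8³*(-103) - 48 = 512*(-103) - 48 = -52736 - 48 = -52784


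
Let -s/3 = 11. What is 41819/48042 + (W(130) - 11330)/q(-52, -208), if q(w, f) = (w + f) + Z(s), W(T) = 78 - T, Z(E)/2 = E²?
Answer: -33328943/6581754 ≈ -5.0638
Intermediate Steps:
s = -33 (s = -3*11 = -33)
Z(E) = 2*E²
q(w, f) = 2178 + f + w (q(w, f) = (w + f) + 2*(-33)² = (f + w) + 2*1089 = (f + w) + 2178 = 2178 + f + w)
41819/48042 + (W(130) - 11330)/q(-52, -208) = 41819/48042 + ((78 - 1*130) - 11330)/(2178 - 208 - 52) = 41819*(1/48042) + ((78 - 130) - 11330)/1918 = 41819/48042 + (-52 - 11330)*(1/1918) = 41819/48042 - 11382*1/1918 = 41819/48042 - 813/137 = -33328943/6581754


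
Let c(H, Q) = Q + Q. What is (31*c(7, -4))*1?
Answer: -248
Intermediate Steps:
c(H, Q) = 2*Q
(31*c(7, -4))*1 = (31*(2*(-4)))*1 = (31*(-8))*1 = -248*1 = -248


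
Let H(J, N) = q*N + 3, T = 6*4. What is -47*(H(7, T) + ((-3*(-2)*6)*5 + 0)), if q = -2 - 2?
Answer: -4089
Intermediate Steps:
T = 24
q = -4
H(J, N) = 3 - 4*N (H(J, N) = -4*N + 3 = 3 - 4*N)
-47*(H(7, T) + ((-3*(-2)*6)*5 + 0)) = -47*((3 - 4*24) + ((-3*(-2)*6)*5 + 0)) = -47*((3 - 96) + ((6*6)*5 + 0)) = -47*(-93 + (36*5 + 0)) = -47*(-93 + (180 + 0)) = -47*(-93 + 180) = -47*87 = -4089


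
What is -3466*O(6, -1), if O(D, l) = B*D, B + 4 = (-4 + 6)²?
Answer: 0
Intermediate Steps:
B = 0 (B = -4 + (-4 + 6)² = -4 + 2² = -4 + 4 = 0)
O(D, l) = 0 (O(D, l) = 0*D = 0)
-3466*O(6, -1) = -3466*0 = -1733*0 = 0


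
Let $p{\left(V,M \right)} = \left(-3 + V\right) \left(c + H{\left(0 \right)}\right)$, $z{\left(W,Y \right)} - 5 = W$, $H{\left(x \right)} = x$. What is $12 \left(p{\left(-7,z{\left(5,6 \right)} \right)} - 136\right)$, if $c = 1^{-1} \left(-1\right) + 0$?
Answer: $-1512$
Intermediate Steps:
$z{\left(W,Y \right)} = 5 + W$
$c = -1$ ($c = 1 \left(-1\right) + 0 = -1 + 0 = -1$)
$p{\left(V,M \right)} = 3 - V$ ($p{\left(V,M \right)} = \left(-3 + V\right) \left(-1 + 0\right) = \left(-3 + V\right) \left(-1\right) = 3 - V$)
$12 \left(p{\left(-7,z{\left(5,6 \right)} \right)} - 136\right) = 12 \left(\left(3 - -7\right) - 136\right) = 12 \left(\left(3 + 7\right) - 136\right) = 12 \left(10 - 136\right) = 12 \left(-126\right) = -1512$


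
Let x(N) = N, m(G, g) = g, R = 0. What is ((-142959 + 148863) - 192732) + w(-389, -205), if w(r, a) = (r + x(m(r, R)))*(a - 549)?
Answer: 106478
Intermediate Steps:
w(r, a) = r*(-549 + a) (w(r, a) = (r + 0)*(a - 549) = r*(-549 + a))
((-142959 + 148863) - 192732) + w(-389, -205) = ((-142959 + 148863) - 192732) - 389*(-549 - 205) = (5904 - 192732) - 389*(-754) = -186828 + 293306 = 106478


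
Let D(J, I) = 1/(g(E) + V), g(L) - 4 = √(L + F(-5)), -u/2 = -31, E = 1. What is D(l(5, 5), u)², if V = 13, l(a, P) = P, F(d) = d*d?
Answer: (17 + √26)⁻² ≈ 0.0020476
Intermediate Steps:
F(d) = d²
u = 62 (u = -2*(-31) = 62)
g(L) = 4 + √(25 + L) (g(L) = 4 + √(L + (-5)²) = 4 + √(L + 25) = 4 + √(25 + L))
D(J, I) = 1/(17 + √26) (D(J, I) = 1/((4 + √(25 + 1)) + 13) = 1/((4 + √26) + 13) = 1/(17 + √26))
D(l(5, 5), u)² = (17/263 - √26/263)²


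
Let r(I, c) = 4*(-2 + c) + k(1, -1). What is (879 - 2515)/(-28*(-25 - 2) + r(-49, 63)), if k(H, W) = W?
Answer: -1636/999 ≈ -1.6376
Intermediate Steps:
r(I, c) = -9 + 4*c (r(I, c) = 4*(-2 + c) - 1 = (-8 + 4*c) - 1 = -9 + 4*c)
(879 - 2515)/(-28*(-25 - 2) + r(-49, 63)) = (879 - 2515)/(-28*(-25 - 2) + (-9 + 4*63)) = -1636/(-28*(-27) + (-9 + 252)) = -1636/(756 + 243) = -1636/999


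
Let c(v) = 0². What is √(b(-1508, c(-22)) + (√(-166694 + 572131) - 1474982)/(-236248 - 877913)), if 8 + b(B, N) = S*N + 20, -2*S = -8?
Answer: √(16539624227154 - 1114161*√405437)/1114161 ≈ 3.6501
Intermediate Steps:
c(v) = 0
S = 4 (S = -½*(-8) = 4)
b(B, N) = 12 + 4*N (b(B, N) = -8 + (4*N + 20) = -8 + (20 + 4*N) = 12 + 4*N)
√(b(-1508, c(-22)) + (√(-166694 + 572131) - 1474982)/(-236248 - 877913)) = √((12 + 4*0) + (√(-166694 + 572131) - 1474982)/(-236248 - 877913)) = √((12 + 0) + (√405437 - 1474982)/(-1114161)) = √(12 + (-1474982 + √405437)*(-1/1114161)) = √(12 + (1474982/1114161 - √405437/1114161)) = √(14844914/1114161 - √405437/1114161)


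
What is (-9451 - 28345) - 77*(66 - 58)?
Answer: -38412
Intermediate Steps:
(-9451 - 28345) - 77*(66 - 58) = -37796 - 77*8 = -37796 - 616 = -38412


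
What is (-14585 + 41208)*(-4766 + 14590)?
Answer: 261544352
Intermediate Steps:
(-14585 + 41208)*(-4766 + 14590) = 26623*9824 = 261544352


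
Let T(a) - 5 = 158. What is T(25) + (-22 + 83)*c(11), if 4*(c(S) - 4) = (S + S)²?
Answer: 7788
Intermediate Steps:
c(S) = 4 + S² (c(S) = 4 + (S + S)²/4 = 4 + (2*S)²/4 = 4 + (4*S²)/4 = 4 + S²)
T(a) = 163 (T(a) = 5 + 158 = 163)
T(25) + (-22 + 83)*c(11) = 163 + (-22 + 83)*(4 + 11²) = 163 + 61*(4 + 121) = 163 + 61*125 = 163 + 7625 = 7788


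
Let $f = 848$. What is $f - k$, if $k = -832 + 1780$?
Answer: $-100$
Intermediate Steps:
$k = 948$
$f - k = 848 - 948 = -100$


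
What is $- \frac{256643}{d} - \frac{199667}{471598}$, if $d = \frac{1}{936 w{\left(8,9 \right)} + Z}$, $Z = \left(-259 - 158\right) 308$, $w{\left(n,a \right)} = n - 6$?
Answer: $\frac{15318335246154229}{471598} \approx 3.2482 \cdot 10^{10}$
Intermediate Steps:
$w{\left(n,a \right)} = -6 + n$ ($w{\left(n,a \right)} = n - 6 = -6 + n$)
$Z = -128436$ ($Z = \left(-417\right) 308 = -128436$)
$d = - \frac{1}{126564}$ ($d = \frac{1}{936 \left(-6 + 8\right) - 128436} = \frac{1}{936 \cdot 2 - 128436} = \frac{1}{1872 - 128436} = \frac{1}{-126564} = - \frac{1}{126564} \approx -7.9011 \cdot 10^{-6}$)
$- \frac{256643}{d} - \frac{199667}{471598} = - \frac{256643}{- \frac{1}{126564}} - \frac{199667}{471598} = \left(-256643\right) \left(-126564\right) - \frac{199667}{471598} = 32481764652 - \frac{199667}{471598} = \frac{15318335246154229}{471598}$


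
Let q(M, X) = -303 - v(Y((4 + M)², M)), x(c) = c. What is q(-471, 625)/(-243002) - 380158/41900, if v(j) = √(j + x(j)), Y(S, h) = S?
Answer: -11545807327/1272722975 + 467*√2/243002 ≈ -9.0690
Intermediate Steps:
v(j) = √2*√j (v(j) = √(j + j) = √(2*j) = √2*√j)
q(M, X) = -303 - √2*√((4 + M)²)
q(-471, 625)/(-243002) - 380158/41900 = (-303 - √2*√((4 - 471)²))/(-243002) - 380158/41900 = (-303 - √2*√((-467)²))*(-1/243002) - 380158*1/41900 = (-303 - √2*√218089)*(-1/243002) - 190079/20950 = (-303 - 1*√2*467)*(-1/243002) - 190079/20950 = (-303 - 467*√2)*(-1/243002) - 190079/20950 = (303/243002 + 467*√2/243002) - 190079/20950 = -11545807327/1272722975 + 467*√2/243002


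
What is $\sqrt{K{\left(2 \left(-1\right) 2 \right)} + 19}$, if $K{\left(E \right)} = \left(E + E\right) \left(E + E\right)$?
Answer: $\sqrt{83} \approx 9.1104$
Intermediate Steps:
$K{\left(E \right)} = 4 E^{2}$ ($K{\left(E \right)} = 2 E 2 E = 4 E^{2}$)
$\sqrt{K{\left(2 \left(-1\right) 2 \right)} + 19} = \sqrt{4 \left(2 \left(-1\right) 2\right)^{2} + 19} = \sqrt{4 \left(\left(-2\right) 2\right)^{2} + 19} = \sqrt{4 \left(-4\right)^{2} + 19} = \sqrt{4 \cdot 16 + 19} = \sqrt{64 + 19} = \sqrt{83}$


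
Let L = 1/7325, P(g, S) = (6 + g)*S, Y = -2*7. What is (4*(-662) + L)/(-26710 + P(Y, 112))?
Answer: 6465533/67404650 ≈ 0.095921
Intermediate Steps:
Y = -14
P(g, S) = S*(6 + g)
L = 1/7325 ≈ 0.00013652
(4*(-662) + L)/(-26710 + P(Y, 112)) = (4*(-662) + 1/7325)/(-26710 + 112*(6 - 14)) = (-2648 + 1/7325)/(-26710 + 112*(-8)) = -19396599/(7325*(-26710 - 896)) = -19396599/7325/(-27606) = -19396599/7325*(-1/27606) = 6465533/67404650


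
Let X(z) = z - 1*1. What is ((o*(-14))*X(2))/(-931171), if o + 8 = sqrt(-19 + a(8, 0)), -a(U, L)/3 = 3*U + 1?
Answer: -112/931171 + 14*I*sqrt(94)/931171 ≈ -0.00012028 + 0.00014577*I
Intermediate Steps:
a(U, L) = -3 - 9*U (a(U, L) = -3*(3*U + 1) = -3*(1 + 3*U) = -3 - 9*U)
X(z) = -1 + z (X(z) = z - 1 = -1 + z)
o = -8 + I*sqrt(94) (o = -8 + sqrt(-19 + (-3 - 9*8)) = -8 + sqrt(-19 + (-3 - 72)) = -8 + sqrt(-19 - 75) = -8 + sqrt(-94) = -8 + I*sqrt(94) ≈ -8.0 + 9.6954*I)
((o*(-14))*X(2))/(-931171) = (((-8 + I*sqrt(94))*(-14))*(-1 + 2))/(-931171) = ((112 - 14*I*sqrt(94))*1)*(-1/931171) = (112 - 14*I*sqrt(94))*(-1/931171) = -112/931171 + 14*I*sqrt(94)/931171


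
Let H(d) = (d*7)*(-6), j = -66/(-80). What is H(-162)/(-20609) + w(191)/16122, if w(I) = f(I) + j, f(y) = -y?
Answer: -4544536183/13290331920 ≈ -0.34194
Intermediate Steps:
j = 33/40 (j = -66*(-1/80) = 33/40 ≈ 0.82500)
w(I) = 33/40 - I (w(I) = -I + 33/40 = 33/40 - I)
H(d) = -42*d (H(d) = (7*d)*(-6) = -42*d)
H(-162)/(-20609) + w(191)/16122 = -42*(-162)/(-20609) + (33/40 - 1*191)/16122 = 6804*(-1/20609) + (33/40 - 191)*(1/16122) = -6804/20609 - 7607/40*1/16122 = -6804/20609 - 7607/644880 = -4544536183/13290331920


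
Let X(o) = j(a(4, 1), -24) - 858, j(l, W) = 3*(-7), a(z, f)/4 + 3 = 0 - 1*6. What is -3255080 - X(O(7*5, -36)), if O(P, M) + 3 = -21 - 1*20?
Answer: -3254201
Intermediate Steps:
O(P, M) = -44 (O(P, M) = -3 + (-21 - 1*20) = -3 + (-21 - 20) = -3 - 41 = -44)
a(z, f) = -36 (a(z, f) = -12 + 4*(0 - 1*6) = -12 + 4*(0 - 6) = -12 + 4*(-6) = -12 - 24 = -36)
j(l, W) = -21
X(o) = -879 (X(o) = -21 - 858 = -879)
-3255080 - X(O(7*5, -36)) = -3255080 - 1*(-879) = -3255080 + 879 = -3254201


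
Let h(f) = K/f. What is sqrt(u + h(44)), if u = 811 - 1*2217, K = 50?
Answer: I*sqrt(679954)/22 ≈ 37.482*I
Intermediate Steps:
u = -1406 (u = 811 - 2217 = -1406)
h(f) = 50/f
sqrt(u + h(44)) = sqrt(-1406 + 50/44) = sqrt(-1406 + 50*(1/44)) = sqrt(-1406 + 25/22) = sqrt(-30907/22) = I*sqrt(679954)/22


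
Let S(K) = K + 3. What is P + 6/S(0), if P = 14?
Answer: 16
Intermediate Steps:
S(K) = 3 + K
P + 6/S(0) = 14 + 6/(3 + 0) = 14 + 6/3 = 14 + (1/3)*6 = 14 + 2 = 16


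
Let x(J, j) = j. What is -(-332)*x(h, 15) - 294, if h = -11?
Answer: 4686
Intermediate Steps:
-(-332)*x(h, 15) - 294 = -(-332)*15 - 294 = -332*(-15) - 294 = 4980 - 294 = 4686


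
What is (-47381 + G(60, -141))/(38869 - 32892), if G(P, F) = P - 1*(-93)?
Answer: -47228/5977 ≈ -7.9016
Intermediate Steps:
G(P, F) = 93 + P (G(P, F) = P + 93 = 93 + P)
(-47381 + G(60, -141))/(38869 - 32892) = (-47381 + (93 + 60))/(38869 - 32892) = (-47381 + 153)/5977 = -47228*1/5977 = -47228/5977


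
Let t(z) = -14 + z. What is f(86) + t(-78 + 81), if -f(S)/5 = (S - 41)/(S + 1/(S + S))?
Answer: -67141/4931 ≈ -13.616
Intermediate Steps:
f(S) = -5*(-41 + S)/(S + 1/(2*S)) (f(S) = -5*(S - 41)/(S + 1/(S + S)) = -5*(-41 + S)/(S + 1/(2*S)))
f(86) + t(-78 + 81) = 10*86*(41 - 1*86)/(1 + 2*86²) + (-14 + (-78 + 81)) = 10*86*(41 - 86)/(1 + 2*7396) + (-14 + 3) = 10*86*(-45)/(1 + 14792) - 11 = 10*86*(-45)/14793 - 11 = 10*86*(1/14793)*(-45) - 11 = -12900/4931 - 11 = -67141/4931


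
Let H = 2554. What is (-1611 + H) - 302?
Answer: 641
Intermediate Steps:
(-1611 + H) - 302 = (-1611 + 2554) - 302 = 943 - 302 = 641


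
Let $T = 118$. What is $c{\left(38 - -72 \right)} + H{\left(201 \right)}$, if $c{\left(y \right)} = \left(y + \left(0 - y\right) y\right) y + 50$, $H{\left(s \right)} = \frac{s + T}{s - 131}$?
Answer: $- \frac{92319181}{70} \approx -1.3188 \cdot 10^{6}$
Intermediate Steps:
$H{\left(s \right)} = \frac{118 + s}{-131 + s}$ ($H{\left(s \right)} = \frac{s + 118}{s - 131} = \frac{118 + s}{-131 + s}$)
$c{\left(y \right)} = 50 + y \left(y - y^{2}\right)$ ($c{\left(y \right)} = \left(y + - y y\right) y + 50 = \left(y - y^{2}\right) y + 50 = y \left(y - y^{2}\right) + 50 = 50 + y \left(y - y^{2}\right)$)
$c{\left(38 - -72 \right)} + H{\left(201 \right)} = \left(50 + \left(38 - -72\right)^{2} - \left(38 - -72\right)^{3}\right) + \frac{118 + 201}{-131 + 201} = \left(50 + \left(38 + 72\right)^{2} - \left(38 + 72\right)^{3}\right) + \frac{1}{70} \cdot 319 = \left(50 + 110^{2} - 110^{3}\right) + \frac{1}{70} \cdot 319 = \left(50 + 12100 - 1331000\right) + \frac{319}{70} = -1318850 + \frac{319}{70} = - \frac{92319181}{70}$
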